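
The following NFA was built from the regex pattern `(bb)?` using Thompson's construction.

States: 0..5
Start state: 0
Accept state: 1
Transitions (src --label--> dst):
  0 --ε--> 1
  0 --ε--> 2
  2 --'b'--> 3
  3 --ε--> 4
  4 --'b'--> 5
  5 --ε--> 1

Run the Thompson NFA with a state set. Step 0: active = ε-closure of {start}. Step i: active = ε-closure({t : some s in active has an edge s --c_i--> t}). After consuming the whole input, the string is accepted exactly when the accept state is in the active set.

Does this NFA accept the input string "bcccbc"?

start: ε-closure({0}) = {0,1,2}
'b' @ 1: {3,4}
'c' @ 2: {}  — dead — no transitions
rest 'ccbc' ignored (set empty)
after full input: {}  (accept=1 not in)

Answer: REJECT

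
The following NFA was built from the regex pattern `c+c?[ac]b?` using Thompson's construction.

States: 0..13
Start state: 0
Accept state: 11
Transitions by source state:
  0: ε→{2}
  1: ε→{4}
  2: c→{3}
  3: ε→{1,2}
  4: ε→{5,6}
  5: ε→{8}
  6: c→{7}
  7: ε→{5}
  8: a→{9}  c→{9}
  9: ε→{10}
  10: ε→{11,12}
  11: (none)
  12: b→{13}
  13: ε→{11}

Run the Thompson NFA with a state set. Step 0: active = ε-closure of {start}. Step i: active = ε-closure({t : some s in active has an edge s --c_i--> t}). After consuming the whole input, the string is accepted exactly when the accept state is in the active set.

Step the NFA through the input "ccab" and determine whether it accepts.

S₀ = ε-closure({0}) = {0,2}
'c' @ 1: {1,2,3,4,5,6,8}
'c' @ 2: {1,2,3,4,5,6,7,8,9,10,11,12}  (accept∈set)
'a' @ 3: {9,10,11,12}  (accept∈set)
'b' @ 4: {11,13}  (accept∈set)
after full input: {11,13}  (accept=11 in)

Answer: ACCEPT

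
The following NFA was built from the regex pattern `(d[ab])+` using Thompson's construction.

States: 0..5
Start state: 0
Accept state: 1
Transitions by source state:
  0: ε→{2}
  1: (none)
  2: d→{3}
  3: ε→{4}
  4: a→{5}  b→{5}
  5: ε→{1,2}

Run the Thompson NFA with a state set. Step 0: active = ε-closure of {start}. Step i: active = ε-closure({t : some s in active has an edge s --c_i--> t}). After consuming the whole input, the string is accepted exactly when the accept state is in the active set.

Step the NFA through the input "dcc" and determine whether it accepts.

Answer: REJECT

Steps:
initial (ε-close {0}): {0,2}
'd' @ 1: {3,4}
'c' @ 2: {}  — state set empty
rest 'c' ignored (set empty)
after full input: {}  (accept=1 not in)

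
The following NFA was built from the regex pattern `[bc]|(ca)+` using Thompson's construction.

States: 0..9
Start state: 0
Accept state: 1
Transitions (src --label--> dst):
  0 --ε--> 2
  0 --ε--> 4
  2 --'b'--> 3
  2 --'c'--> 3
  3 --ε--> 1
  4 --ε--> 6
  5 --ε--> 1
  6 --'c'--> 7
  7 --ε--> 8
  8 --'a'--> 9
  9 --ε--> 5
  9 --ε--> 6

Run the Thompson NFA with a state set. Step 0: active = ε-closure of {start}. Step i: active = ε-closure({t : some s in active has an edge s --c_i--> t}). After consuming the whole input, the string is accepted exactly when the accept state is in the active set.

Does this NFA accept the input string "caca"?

Answer: ACCEPT

Steps:
initial (ε-close {0}): {0,2,4,6}
'c' @ 1: {1,3,7,8}  (accept∈set)
'a' @ 2: {1,5,6,9}  (accept∈set)
'c' @ 3: {7,8}
'a' @ 4: {1,5,6,9}  (accept∈set)
final: {1,5,6,9}; accept 1 in set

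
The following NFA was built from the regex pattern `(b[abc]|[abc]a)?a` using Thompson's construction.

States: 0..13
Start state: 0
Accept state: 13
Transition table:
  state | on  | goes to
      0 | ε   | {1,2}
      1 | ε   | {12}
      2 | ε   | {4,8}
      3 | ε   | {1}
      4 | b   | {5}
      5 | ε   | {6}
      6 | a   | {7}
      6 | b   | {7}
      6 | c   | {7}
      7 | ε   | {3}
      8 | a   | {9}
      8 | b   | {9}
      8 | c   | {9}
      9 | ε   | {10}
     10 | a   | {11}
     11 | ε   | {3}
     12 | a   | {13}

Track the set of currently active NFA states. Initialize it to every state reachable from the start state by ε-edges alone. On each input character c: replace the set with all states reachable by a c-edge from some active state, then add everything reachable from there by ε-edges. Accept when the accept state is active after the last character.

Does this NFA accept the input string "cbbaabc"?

start: ε-closure({0}) = {0,1,2,4,8,12}
'c' @ 1: {9,10}
'b' @ 2: {}  — dead — no transitions
rest 'baabc' ignored (set empty)
after full input: {}  (accept=13 not in)

Answer: REJECT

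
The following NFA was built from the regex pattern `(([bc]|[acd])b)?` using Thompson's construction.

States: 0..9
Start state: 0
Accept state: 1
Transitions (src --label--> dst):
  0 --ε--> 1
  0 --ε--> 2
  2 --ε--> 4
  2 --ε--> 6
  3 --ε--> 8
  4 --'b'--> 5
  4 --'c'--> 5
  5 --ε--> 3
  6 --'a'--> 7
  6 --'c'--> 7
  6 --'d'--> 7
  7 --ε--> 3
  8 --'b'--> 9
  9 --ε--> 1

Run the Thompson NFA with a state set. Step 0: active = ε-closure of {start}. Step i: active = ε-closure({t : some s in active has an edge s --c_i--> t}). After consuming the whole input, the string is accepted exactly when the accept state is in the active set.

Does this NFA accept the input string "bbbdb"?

S₀ = ε-closure({0}) = {0,1,2,4,6}
'b' @ 1: {3,5,8}
'b' @ 2: {1,9}  (accept∈set)
'b' @ 3: {}  — no active states
rest 'db' ignored (set empty)
after full input: {}  (accept=1 not in)

Answer: REJECT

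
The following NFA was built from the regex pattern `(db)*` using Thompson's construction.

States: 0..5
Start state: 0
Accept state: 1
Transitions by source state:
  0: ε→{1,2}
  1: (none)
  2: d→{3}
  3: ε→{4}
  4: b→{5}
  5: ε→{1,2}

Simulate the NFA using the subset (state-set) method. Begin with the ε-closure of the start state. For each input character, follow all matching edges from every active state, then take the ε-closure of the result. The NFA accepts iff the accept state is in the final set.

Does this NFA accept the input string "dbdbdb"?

initial (ε-close {0}): {0,1,2}
'd' @ 1: {3,4}
'b' @ 2: {1,2,5}  (accept∈set)
'd' @ 3: {3,4}
'b' @ 4: {1,2,5}  (accept∈set)
'd' @ 5: {3,4}
'b' @ 6: {1,2,5}  (accept∈set)
final: {1,2,5}; accept 1 in set

Answer: ACCEPT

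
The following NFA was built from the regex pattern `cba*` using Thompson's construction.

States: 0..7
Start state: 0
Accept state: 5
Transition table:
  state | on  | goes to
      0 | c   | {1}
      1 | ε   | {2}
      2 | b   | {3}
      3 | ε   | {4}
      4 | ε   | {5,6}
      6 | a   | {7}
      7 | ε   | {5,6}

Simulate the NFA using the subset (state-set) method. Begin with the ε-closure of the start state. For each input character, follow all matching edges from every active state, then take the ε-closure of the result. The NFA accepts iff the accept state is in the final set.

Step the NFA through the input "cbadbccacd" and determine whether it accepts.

Answer: REJECT

Steps:
start: ε-closure({0}) = {0}
'c' @ 1: {1,2}
'b' @ 2: {3,4,5,6}  (accept∈set)
'a' @ 3: {5,6,7}  (accept∈set)
'd' @ 4: {}  — dead — no transitions
rest 'bccacd' ignored (set empty)
after full input: {}  (accept=5 not in)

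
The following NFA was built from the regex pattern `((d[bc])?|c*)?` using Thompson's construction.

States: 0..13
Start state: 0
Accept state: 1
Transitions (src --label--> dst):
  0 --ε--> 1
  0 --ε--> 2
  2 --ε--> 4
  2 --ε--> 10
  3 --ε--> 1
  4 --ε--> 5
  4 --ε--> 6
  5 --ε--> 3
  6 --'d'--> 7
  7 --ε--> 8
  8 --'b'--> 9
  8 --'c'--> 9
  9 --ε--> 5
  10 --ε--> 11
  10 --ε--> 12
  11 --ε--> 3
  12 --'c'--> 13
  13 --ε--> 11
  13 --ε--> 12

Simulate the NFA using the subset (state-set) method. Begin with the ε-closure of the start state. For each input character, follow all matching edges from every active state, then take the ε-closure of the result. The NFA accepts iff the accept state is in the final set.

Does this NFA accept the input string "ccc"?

Answer: ACCEPT

Trace:
initial (ε-close {0}): {0,1,2,3,4,5,6,10,11,12}
'c' @ 1: {1,3,11,12,13}  (accept∈set)
'c' @ 2: {1,3,11,12,13}  (accept∈set)
'c' @ 3: {1,3,11,12,13}  (accept∈set)
final: {1,3,11,12,13}; accept 1 in set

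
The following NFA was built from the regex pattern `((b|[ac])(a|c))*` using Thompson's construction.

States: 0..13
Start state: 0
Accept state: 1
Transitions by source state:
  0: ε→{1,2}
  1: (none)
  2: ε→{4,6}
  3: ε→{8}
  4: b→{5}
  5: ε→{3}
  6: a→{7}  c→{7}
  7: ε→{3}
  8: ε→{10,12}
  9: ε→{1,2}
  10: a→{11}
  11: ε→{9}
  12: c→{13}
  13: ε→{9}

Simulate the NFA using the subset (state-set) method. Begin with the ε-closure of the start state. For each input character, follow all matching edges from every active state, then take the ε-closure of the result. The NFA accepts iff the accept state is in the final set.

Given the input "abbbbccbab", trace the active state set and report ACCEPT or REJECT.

S₀ = ε-closure({0}) = {0,1,2,4,6}
'a' @ 1: {3,7,8,10,12}
'b' @ 2: {}  — no active states
rest 'bbbccbab' ignored (set empty)
final: {}; accept 1 not in set

Answer: REJECT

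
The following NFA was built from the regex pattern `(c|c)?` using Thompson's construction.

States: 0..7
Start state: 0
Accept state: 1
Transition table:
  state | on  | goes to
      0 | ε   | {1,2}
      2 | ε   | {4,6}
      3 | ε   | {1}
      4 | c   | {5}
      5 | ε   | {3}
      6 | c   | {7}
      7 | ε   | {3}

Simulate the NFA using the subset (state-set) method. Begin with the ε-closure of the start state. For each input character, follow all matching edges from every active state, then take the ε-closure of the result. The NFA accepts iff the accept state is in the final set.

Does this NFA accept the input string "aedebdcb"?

initial (ε-close {0}): {0,1,2,4,6}
'a' @ 1: {}  — no active states
rest 'edebdcb' ignored (set empty)
end set {} — state 1 not in

Answer: REJECT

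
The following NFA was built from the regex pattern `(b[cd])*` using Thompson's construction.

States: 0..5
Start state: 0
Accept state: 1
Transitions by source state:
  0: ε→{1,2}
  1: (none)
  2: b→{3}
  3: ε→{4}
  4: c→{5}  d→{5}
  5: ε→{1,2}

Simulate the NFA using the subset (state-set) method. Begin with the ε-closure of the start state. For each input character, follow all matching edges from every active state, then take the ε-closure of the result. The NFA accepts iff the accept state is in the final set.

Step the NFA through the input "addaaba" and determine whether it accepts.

start: ε-closure({0}) = {0,1,2}
'a' @ 1: {}  — dead — no transitions
rest 'ddaaba' ignored (set empty)
end set {} — state 1 not in

Answer: REJECT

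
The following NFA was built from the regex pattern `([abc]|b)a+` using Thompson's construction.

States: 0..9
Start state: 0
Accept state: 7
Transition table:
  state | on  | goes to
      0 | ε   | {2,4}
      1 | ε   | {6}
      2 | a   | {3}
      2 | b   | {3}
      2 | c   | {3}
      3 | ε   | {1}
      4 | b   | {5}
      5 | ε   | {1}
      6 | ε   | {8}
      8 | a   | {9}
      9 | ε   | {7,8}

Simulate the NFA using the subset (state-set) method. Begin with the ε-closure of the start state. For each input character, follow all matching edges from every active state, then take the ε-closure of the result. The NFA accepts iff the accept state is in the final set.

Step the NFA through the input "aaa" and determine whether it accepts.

start: ε-closure({0}) = {0,2,4}
'a' @ 1: {1,3,6,8}
'a' @ 2: {7,8,9}  (accept∈set)
'a' @ 3: {7,8,9}  (accept∈set)
after full input: {7,8,9}  (accept=7 in)

Answer: ACCEPT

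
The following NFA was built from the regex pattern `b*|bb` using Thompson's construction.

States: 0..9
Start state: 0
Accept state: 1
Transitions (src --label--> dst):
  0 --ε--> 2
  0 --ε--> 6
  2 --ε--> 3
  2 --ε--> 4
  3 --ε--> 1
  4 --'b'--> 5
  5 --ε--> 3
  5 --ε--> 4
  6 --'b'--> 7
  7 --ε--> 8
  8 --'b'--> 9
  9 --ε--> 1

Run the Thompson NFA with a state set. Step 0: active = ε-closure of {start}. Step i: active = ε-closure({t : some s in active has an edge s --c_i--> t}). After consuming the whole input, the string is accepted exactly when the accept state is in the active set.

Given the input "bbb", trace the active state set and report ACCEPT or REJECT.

Answer: ACCEPT

Trace:
S₀ = ε-closure({0}) = {0,1,2,3,4,6}
'b' @ 1: {1,3,4,5,7,8}  (accept∈set)
'b' @ 2: {1,3,4,5,9}  (accept∈set)
'b' @ 3: {1,3,4,5}  (accept∈set)
final: {1,3,4,5}; accept 1 in set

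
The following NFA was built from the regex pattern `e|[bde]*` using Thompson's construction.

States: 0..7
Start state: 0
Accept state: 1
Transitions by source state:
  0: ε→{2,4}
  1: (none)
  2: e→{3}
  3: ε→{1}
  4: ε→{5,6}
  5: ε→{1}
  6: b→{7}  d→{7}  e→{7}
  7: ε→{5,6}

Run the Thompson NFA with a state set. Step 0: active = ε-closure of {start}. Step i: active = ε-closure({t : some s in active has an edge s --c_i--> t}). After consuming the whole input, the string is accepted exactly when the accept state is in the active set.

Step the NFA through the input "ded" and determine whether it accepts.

Answer: ACCEPT

Derivation:
initial (ε-close {0}): {0,1,2,4,5,6}
'd' @ 1: {1,5,6,7}  (accept∈set)
'e' @ 2: {1,5,6,7}  (accept∈set)
'd' @ 3: {1,5,6,7}  (accept∈set)
end set {1,5,6,7} — state 1 in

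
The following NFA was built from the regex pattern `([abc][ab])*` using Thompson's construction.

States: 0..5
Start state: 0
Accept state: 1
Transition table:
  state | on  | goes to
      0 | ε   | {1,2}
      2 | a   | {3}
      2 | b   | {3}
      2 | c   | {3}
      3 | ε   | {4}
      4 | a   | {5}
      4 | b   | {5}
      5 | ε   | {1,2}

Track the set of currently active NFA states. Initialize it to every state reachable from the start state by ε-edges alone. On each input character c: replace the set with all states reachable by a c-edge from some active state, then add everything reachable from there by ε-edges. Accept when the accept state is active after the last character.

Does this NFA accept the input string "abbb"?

Answer: ACCEPT

Steps:
S₀ = ε-closure({0}) = {0,1,2}
'a' @ 1: {3,4}
'b' @ 2: {1,2,5}  ✓accept
'b' @ 3: {3,4}
'b' @ 4: {1,2,5}  ✓accept
end set {1,2,5} — state 1 in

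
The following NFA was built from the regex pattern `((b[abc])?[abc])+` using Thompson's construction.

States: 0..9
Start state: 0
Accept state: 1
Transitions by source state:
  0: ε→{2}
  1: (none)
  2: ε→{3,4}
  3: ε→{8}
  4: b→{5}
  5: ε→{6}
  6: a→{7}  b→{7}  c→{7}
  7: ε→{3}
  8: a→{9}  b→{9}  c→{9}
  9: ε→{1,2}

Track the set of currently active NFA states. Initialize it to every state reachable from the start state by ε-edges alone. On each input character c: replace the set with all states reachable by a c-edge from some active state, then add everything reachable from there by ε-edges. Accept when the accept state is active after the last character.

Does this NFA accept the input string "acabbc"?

S₀ = ε-closure({0}) = {0,2,3,4,8}
'a' @ 1: {1,2,3,4,8,9}  (accept∈set)
'c' @ 2: {1,2,3,4,8,9}  (accept∈set)
'a' @ 3: {1,2,3,4,8,9}  (accept∈set)
'b' @ 4: {1,2,3,4,5,6,8,9}  (accept∈set)
'b' @ 5: {1,2,3,4,5,6,7,8,9}  (accept∈set)
'c' @ 6: {1,2,3,4,7,8,9}  (accept∈set)
after full input: {1,2,3,4,7,8,9}  (accept=1 in)

Answer: ACCEPT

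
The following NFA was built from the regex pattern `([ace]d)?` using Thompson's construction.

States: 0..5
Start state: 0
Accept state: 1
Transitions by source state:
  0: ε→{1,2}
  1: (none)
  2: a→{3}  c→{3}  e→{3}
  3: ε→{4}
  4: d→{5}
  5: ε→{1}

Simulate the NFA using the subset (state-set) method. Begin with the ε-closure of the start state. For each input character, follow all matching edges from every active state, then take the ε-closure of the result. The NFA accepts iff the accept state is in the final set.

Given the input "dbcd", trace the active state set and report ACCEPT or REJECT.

Answer: REJECT

Derivation:
S₀ = ε-closure({0}) = {0,1,2}
'd' @ 1: {}  — dead — no transitions
rest 'bcd' ignored (set empty)
final: {}; accept 1 not in set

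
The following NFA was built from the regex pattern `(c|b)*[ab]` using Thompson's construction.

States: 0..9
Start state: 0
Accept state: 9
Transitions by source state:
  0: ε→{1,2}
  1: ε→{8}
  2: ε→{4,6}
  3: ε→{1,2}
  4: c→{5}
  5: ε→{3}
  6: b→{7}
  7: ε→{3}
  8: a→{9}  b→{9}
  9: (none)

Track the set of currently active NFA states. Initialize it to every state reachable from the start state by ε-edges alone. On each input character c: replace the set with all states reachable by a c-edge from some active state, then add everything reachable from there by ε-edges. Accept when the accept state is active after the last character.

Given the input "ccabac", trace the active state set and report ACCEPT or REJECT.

S₀ = ε-closure({0}) = {0,1,2,4,6,8}
'c' @ 1: {1,2,3,4,5,6,8}
'c' @ 2: {1,2,3,4,5,6,8}
'a' @ 3: {9}  ✓accept
'b' @ 4: {}  — state set empty
rest 'ac' ignored (set empty)
after full input: {}  (accept=9 not in)

Answer: REJECT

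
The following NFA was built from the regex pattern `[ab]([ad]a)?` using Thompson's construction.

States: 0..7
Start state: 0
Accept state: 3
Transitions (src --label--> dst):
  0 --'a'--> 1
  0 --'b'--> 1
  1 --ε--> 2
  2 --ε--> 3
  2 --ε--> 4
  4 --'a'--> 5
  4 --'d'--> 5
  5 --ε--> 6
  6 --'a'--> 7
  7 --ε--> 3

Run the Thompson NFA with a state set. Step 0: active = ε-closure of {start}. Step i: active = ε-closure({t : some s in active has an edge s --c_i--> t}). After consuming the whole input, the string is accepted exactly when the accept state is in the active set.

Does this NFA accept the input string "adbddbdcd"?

start: ε-closure({0}) = {0}
'a' @ 1: {1,2,3,4}  ✓accept
'd' @ 2: {5,6}
'b' @ 3: {}  — dead — no transitions
rest 'ddbdcd' ignored (set empty)
after full input: {}  (accept=3 not in)

Answer: REJECT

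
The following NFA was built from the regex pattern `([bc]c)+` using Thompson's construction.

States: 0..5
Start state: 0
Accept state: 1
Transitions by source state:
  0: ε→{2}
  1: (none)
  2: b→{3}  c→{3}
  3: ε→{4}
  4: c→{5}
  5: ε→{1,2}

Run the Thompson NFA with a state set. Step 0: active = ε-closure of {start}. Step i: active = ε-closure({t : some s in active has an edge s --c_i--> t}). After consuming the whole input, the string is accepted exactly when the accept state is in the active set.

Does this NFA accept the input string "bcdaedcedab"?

Answer: REJECT

Trace:
start: ε-closure({0}) = {0,2}
'b' @ 1: {3,4}
'c' @ 2: {1,2,5}  (accept∈set)
'd' @ 3: {}  — state set empty
rest 'aedcedab' ignored (set empty)
end set {} — state 1 not in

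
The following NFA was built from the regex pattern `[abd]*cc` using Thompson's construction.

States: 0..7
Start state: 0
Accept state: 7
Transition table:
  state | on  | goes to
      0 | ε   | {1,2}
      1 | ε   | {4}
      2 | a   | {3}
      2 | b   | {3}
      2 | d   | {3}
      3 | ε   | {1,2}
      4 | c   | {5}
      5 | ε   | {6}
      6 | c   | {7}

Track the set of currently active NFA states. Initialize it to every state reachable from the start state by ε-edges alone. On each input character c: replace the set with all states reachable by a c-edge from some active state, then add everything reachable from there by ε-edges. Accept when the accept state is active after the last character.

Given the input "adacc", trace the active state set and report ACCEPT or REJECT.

start: ε-closure({0}) = {0,1,2,4}
'a' @ 1: {1,2,3,4}
'd' @ 2: {1,2,3,4}
'a' @ 3: {1,2,3,4}
'c' @ 4: {5,6}
'c' @ 5: {7}  (accept∈set)
after full input: {7}  (accept=7 in)

Answer: ACCEPT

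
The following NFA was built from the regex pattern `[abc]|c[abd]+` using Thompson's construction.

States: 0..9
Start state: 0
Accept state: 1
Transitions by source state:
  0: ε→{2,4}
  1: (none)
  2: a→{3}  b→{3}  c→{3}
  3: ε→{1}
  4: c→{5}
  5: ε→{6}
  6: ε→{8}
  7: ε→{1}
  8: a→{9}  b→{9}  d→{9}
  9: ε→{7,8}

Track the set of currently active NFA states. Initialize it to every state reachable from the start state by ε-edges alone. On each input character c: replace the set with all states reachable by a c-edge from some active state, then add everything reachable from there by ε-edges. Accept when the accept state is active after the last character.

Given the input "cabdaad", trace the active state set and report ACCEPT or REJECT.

S₀ = ε-closure({0}) = {0,2,4}
'c' @ 1: {1,3,5,6,8}  [accepting]
'a' @ 2: {1,7,8,9}  [accepting]
'b' @ 3: {1,7,8,9}  [accepting]
'd' @ 4: {1,7,8,9}  [accepting]
'a' @ 5: {1,7,8,9}  [accepting]
'a' @ 6: {1,7,8,9}  [accepting]
'd' @ 7: {1,7,8,9}  [accepting]
final: {1,7,8,9}; accept 1 in set

Answer: ACCEPT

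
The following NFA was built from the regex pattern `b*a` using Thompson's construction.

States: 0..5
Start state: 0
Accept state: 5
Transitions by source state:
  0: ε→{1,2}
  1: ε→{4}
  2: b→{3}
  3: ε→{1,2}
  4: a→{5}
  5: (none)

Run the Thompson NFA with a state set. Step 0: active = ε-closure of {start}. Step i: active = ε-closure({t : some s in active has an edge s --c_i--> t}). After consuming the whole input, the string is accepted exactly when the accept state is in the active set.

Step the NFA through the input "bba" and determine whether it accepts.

Answer: ACCEPT

Derivation:
initial (ε-close {0}): {0,1,2,4}
'b' @ 1: {1,2,3,4}
'b' @ 2: {1,2,3,4}
'a' @ 3: {5}  ✓accept
final: {5}; accept 5 in set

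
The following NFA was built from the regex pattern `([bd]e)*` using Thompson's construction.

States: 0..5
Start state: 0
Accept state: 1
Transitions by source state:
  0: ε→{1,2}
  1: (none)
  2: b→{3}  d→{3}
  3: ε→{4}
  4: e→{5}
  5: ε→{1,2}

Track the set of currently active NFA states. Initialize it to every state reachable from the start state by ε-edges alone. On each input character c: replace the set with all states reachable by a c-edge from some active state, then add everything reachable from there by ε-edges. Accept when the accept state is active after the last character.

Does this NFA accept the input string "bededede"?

S₀ = ε-closure({0}) = {0,1,2}
'b' @ 1: {3,4}
'e' @ 2: {1,2,5}  [accepting]
'd' @ 3: {3,4}
'e' @ 4: {1,2,5}  [accepting]
'd' @ 5: {3,4}
'e' @ 6: {1,2,5}  [accepting]
'd' @ 7: {3,4}
'e' @ 8: {1,2,5}  [accepting]
after full input: {1,2,5}  (accept=1 in)

Answer: ACCEPT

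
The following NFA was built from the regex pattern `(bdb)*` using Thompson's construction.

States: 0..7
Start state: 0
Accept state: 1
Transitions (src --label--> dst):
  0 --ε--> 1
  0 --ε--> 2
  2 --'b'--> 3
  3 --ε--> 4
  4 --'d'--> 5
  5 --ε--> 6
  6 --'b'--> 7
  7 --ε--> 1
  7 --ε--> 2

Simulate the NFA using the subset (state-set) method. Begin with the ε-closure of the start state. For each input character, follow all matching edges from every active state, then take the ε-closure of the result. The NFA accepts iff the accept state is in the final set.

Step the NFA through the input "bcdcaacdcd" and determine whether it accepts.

Answer: REJECT

Trace:
initial (ε-close {0}): {0,1,2}
'b' @ 1: {3,4}
'c' @ 2: {}  — dead — no transitions
rest 'dcaacdcd' ignored (set empty)
final: {}; accept 1 not in set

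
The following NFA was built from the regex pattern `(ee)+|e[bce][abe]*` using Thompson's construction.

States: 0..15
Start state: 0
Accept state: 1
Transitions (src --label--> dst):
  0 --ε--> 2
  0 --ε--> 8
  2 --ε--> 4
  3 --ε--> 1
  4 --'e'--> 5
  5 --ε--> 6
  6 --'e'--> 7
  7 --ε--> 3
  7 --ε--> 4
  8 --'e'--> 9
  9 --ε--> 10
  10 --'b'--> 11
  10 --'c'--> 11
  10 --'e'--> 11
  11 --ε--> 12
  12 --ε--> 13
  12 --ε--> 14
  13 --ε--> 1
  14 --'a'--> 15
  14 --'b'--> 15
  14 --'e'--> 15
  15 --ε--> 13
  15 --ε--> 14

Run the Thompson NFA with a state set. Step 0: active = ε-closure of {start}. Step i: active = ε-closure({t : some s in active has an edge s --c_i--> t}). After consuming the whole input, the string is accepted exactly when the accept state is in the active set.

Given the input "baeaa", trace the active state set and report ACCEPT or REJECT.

Answer: REJECT

Steps:
start: ε-closure({0}) = {0,2,4,8}
'b' @ 1: {}  — state set empty
rest 'aeaa' ignored (set empty)
end set {} — state 1 not in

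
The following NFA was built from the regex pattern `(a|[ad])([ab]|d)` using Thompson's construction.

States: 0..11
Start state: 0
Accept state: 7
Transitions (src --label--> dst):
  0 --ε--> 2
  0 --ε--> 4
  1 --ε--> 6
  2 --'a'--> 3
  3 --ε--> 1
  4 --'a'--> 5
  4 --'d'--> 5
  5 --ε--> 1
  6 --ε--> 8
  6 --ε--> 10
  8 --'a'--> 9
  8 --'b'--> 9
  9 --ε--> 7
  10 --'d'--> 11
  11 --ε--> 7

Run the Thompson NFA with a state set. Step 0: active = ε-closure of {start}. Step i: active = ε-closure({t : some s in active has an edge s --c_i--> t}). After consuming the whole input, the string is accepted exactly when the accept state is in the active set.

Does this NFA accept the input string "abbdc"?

Answer: REJECT

Trace:
initial (ε-close {0}): {0,2,4}
'a' @ 1: {1,3,5,6,8,10}
'b' @ 2: {7,9}  [accepting]
'b' @ 3: {}  — dead — no transitions
rest 'dc' ignored (set empty)
final: {}; accept 7 not in set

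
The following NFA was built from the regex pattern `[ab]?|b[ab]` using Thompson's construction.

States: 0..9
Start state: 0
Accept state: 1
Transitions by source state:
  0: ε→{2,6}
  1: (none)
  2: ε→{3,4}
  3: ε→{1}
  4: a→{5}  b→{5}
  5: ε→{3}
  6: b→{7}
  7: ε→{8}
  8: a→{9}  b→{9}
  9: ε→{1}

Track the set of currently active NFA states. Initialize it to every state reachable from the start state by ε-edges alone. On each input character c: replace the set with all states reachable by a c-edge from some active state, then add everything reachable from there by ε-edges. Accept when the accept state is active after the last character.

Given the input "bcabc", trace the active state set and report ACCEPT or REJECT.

Answer: REJECT

Derivation:
initial (ε-close {0}): {0,1,2,3,4,6}
'b' @ 1: {1,3,5,7,8}  [accepting]
'c' @ 2: {}  — dead — no transitions
rest 'abc' ignored (set empty)
final: {}; accept 1 not in set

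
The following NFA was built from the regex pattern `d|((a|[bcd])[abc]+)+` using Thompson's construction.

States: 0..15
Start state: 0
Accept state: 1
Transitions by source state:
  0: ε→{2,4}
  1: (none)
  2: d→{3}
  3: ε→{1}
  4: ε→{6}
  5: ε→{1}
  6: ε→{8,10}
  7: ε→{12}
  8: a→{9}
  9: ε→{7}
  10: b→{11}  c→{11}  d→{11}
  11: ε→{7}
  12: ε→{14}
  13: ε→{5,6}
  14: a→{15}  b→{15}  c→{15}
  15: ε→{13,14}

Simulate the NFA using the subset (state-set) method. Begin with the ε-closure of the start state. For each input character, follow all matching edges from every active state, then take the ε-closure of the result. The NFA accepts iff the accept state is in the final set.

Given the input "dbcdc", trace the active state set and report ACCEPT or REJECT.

initial (ε-close {0}): {0,2,4,6,8,10}
'd' @ 1: {1,3,7,11,12,14}  (accept∈set)
'b' @ 2: {1,5,6,8,10,13,14,15}  (accept∈set)
'c' @ 3: {1,5,6,7,8,10,11,12,13,14,15}  (accept∈set)
'd' @ 4: {7,11,12,14}
'c' @ 5: {1,5,6,8,10,13,14,15}  (accept∈set)
final: {1,5,6,8,10,13,14,15}; accept 1 in set

Answer: ACCEPT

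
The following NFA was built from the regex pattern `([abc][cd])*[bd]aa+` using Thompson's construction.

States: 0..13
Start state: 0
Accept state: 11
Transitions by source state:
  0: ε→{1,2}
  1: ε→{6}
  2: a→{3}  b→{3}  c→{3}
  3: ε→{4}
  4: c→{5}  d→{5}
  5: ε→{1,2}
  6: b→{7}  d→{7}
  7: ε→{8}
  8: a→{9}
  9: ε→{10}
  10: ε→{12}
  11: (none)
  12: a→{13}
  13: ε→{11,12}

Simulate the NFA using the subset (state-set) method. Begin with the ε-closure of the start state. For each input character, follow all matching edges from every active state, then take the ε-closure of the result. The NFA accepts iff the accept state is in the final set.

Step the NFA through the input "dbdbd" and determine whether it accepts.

initial (ε-close {0}): {0,1,2,6}
'd' @ 1: {7,8}
'b' @ 2: {}  — state set empty
rest 'dbd' ignored (set empty)
after full input: {}  (accept=11 not in)

Answer: REJECT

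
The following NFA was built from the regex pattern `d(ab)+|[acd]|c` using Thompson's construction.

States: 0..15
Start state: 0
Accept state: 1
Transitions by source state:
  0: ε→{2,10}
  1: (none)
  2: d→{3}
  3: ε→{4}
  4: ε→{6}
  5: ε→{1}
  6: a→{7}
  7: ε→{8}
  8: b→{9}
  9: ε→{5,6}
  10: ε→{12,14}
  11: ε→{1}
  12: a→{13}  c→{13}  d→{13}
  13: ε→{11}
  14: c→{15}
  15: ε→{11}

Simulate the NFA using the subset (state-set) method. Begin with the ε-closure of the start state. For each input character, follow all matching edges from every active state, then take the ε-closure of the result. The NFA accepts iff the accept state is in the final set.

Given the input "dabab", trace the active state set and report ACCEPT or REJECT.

Answer: ACCEPT

Steps:
S₀ = ε-closure({0}) = {0,2,10,12,14}
'd' @ 1: {1,3,4,6,11,13}  (accept∈set)
'a' @ 2: {7,8}
'b' @ 3: {1,5,6,9}  (accept∈set)
'a' @ 4: {7,8}
'b' @ 5: {1,5,6,9}  (accept∈set)
final: {1,5,6,9}; accept 1 in set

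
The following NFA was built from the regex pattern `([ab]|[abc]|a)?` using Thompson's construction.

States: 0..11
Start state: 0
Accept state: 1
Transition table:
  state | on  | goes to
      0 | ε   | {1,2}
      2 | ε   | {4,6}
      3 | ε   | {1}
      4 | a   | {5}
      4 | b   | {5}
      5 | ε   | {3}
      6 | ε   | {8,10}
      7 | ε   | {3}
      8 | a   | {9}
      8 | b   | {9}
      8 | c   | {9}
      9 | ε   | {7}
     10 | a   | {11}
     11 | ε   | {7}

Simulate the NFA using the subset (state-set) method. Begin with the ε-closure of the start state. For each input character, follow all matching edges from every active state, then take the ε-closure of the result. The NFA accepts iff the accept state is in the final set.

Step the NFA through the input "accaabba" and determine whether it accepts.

S₀ = ε-closure({0}) = {0,1,2,4,6,8,10}
'a' @ 1: {1,3,5,7,9,11}  ✓accept
'c' @ 2: {}  — state set empty
rest 'caabba' ignored (set empty)
end set {} — state 1 not in

Answer: REJECT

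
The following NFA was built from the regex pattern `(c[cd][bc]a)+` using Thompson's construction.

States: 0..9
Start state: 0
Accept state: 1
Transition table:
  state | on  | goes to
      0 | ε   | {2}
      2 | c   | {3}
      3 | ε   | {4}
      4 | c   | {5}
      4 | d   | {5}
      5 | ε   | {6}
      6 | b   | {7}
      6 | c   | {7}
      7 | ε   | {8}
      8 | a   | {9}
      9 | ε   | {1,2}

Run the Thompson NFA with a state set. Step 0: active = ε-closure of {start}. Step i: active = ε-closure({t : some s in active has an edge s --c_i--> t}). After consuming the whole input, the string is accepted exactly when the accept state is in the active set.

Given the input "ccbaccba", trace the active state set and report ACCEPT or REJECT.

Answer: ACCEPT

Steps:
initial (ε-close {0}): {0,2}
'c' @ 1: {3,4}
'c' @ 2: {5,6}
'b' @ 3: {7,8}
'a' @ 4: {1,2,9}  [accepting]
'c' @ 5: {3,4}
'c' @ 6: {5,6}
'b' @ 7: {7,8}
'a' @ 8: {1,2,9}  [accepting]
final: {1,2,9}; accept 1 in set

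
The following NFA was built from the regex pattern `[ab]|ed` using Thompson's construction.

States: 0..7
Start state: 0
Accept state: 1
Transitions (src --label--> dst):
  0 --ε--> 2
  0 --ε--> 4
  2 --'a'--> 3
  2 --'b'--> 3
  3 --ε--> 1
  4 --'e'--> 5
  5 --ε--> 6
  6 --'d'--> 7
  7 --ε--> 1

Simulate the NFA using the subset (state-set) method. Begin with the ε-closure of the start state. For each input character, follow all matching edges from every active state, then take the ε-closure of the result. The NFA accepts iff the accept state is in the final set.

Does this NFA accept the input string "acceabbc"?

start: ε-closure({0}) = {0,2,4}
'a' @ 1: {1,3}  ✓accept
'c' @ 2: {}  — dead — no transitions
rest 'ceabbc' ignored (set empty)
end set {} — state 1 not in

Answer: REJECT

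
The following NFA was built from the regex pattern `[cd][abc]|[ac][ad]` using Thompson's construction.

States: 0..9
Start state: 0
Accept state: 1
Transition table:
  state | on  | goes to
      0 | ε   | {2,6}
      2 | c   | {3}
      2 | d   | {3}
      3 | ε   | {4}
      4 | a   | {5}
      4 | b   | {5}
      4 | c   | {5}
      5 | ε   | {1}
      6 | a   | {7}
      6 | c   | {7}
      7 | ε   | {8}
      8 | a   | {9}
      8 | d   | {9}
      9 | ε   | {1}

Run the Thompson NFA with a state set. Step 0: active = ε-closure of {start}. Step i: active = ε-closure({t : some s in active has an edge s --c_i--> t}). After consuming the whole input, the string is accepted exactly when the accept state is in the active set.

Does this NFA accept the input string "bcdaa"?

Answer: REJECT

Steps:
S₀ = ε-closure({0}) = {0,2,6}
'b' @ 1: {}  — state set empty
rest 'cdaa' ignored (set empty)
after full input: {}  (accept=1 not in)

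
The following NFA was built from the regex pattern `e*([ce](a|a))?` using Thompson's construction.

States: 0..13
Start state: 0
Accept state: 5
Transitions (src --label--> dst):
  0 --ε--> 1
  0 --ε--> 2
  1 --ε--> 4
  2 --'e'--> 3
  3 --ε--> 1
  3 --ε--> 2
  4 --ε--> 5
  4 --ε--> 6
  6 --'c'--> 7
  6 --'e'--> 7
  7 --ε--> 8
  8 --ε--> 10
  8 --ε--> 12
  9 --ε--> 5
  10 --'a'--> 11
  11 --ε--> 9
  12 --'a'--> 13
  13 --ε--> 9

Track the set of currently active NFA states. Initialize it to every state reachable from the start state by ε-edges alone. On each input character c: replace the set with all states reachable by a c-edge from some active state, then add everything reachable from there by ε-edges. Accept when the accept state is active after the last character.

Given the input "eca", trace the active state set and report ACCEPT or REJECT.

Answer: ACCEPT

Derivation:
S₀ = ε-closure({0}) = {0,1,2,4,5,6}
'e' @ 1: {1,2,3,4,5,6,7,8,10,12}  (accept∈set)
'c' @ 2: {7,8,10,12}
'a' @ 3: {5,9,11,13}  (accept∈set)
final: {5,9,11,13}; accept 5 in set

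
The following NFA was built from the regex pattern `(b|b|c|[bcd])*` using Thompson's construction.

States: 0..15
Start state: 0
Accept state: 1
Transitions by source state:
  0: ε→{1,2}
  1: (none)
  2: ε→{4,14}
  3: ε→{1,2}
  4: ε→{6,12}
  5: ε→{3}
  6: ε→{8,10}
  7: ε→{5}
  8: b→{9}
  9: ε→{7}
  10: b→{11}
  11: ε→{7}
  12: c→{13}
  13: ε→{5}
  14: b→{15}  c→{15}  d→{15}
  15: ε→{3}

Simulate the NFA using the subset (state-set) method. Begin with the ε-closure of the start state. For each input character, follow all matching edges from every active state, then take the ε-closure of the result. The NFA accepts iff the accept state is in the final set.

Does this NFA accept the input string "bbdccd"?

initial (ε-close {0}): {0,1,2,4,6,8,10,12,14}
'b' @ 1: {1,2,3,4,5,6,7,8,9,10,11,12,14,15}  [accepting]
'b' @ 2: {1,2,3,4,5,6,7,8,9,10,11,12,14,15}  [accepting]
'd' @ 3: {1,2,3,4,6,8,10,12,14,15}  [accepting]
'c' @ 4: {1,2,3,4,5,6,8,10,12,13,14,15}  [accepting]
'c' @ 5: {1,2,3,4,5,6,8,10,12,13,14,15}  [accepting]
'd' @ 6: {1,2,3,4,6,8,10,12,14,15}  [accepting]
final: {1,2,3,4,6,8,10,12,14,15}; accept 1 in set

Answer: ACCEPT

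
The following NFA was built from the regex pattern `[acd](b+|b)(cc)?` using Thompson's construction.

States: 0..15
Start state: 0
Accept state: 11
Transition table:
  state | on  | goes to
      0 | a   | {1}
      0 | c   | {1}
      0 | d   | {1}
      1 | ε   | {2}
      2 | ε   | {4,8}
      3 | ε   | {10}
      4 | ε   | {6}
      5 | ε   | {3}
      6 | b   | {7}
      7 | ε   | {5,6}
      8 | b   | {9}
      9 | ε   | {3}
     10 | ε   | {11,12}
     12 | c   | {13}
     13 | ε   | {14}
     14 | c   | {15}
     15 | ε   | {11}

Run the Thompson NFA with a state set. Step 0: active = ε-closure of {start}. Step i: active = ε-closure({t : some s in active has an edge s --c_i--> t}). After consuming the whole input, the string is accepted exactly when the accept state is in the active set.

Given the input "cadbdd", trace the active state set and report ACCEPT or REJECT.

initial (ε-close {0}): {0}
'c' @ 1: {1,2,4,6,8}
'a' @ 2: {}  — no active states
rest 'dbdd' ignored (set empty)
final: {}; accept 11 not in set

Answer: REJECT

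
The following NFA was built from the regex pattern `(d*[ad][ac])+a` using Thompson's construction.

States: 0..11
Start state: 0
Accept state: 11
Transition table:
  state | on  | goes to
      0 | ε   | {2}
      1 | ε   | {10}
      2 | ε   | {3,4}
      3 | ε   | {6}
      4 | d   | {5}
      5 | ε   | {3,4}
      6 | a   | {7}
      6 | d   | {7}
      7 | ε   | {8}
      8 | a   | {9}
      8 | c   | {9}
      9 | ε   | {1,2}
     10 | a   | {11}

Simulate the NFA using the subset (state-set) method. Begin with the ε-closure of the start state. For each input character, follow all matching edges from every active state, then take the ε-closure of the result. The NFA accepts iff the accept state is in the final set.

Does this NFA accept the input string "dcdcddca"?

S₀ = ε-closure({0}) = {0,2,3,4,6}
'd' @ 1: {3,4,5,6,7,8}
'c' @ 2: {1,2,3,4,6,9,10}
'd' @ 3: {3,4,5,6,7,8}
'c' @ 4: {1,2,3,4,6,9,10}
'd' @ 5: {3,4,5,6,7,8}
'd' @ 6: {3,4,5,6,7,8}
'c' @ 7: {1,2,3,4,6,9,10}
'a' @ 8: {7,8,11}  [accepting]
after full input: {7,8,11}  (accept=11 in)

Answer: ACCEPT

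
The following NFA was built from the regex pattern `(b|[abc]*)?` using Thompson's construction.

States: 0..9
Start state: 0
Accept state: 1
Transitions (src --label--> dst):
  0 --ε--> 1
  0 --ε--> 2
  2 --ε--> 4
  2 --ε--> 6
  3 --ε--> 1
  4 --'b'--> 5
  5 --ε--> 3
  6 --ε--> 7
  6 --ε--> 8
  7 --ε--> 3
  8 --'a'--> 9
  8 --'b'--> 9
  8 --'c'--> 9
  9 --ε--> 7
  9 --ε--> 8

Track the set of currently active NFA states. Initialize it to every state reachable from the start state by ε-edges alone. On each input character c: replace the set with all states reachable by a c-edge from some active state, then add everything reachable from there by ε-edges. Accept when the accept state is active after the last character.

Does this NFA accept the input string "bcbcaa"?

Answer: ACCEPT

Steps:
S₀ = ε-closure({0}) = {0,1,2,3,4,6,7,8}
'b' @ 1: {1,3,5,7,8,9}  [accepting]
'c' @ 2: {1,3,7,8,9}  [accepting]
'b' @ 3: {1,3,7,8,9}  [accepting]
'c' @ 4: {1,3,7,8,9}  [accepting]
'a' @ 5: {1,3,7,8,9}  [accepting]
'a' @ 6: {1,3,7,8,9}  [accepting]
end set {1,3,7,8,9} — state 1 in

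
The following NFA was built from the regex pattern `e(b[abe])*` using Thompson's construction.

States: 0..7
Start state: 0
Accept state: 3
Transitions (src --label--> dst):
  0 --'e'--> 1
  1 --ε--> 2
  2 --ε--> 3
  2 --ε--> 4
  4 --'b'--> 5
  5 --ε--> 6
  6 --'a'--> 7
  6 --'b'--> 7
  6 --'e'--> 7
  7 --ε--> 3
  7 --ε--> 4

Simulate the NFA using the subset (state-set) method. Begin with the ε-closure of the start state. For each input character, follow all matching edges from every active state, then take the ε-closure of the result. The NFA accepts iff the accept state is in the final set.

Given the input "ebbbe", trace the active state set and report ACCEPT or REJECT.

start: ε-closure({0}) = {0}
'e' @ 1: {1,2,3,4}  ✓accept
'b' @ 2: {5,6}
'b' @ 3: {3,4,7}  ✓accept
'b' @ 4: {5,6}
'e' @ 5: {3,4,7}  ✓accept
end set {3,4,7} — state 3 in

Answer: ACCEPT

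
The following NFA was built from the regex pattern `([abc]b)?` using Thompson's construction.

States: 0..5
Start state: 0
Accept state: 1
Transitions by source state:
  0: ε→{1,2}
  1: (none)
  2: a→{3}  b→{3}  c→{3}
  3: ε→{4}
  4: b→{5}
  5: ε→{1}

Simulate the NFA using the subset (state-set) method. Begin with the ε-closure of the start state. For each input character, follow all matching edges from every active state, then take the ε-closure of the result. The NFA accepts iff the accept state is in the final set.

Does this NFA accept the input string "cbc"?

Answer: REJECT

Trace:
start: ε-closure({0}) = {0,1,2}
'c' @ 1: {3,4}
'b' @ 2: {1,5}  (accept∈set)
'c' @ 3: {}  — state set empty
final: {}; accept 1 not in set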